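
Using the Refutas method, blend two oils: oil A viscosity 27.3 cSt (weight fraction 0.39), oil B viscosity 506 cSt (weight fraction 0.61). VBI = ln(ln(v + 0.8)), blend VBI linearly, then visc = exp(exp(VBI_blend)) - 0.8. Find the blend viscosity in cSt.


Refutas method: VBN_i = 14.534*ln(ln(visc_i + 0.8)) + 10.975, blended linearly by mass fraction; since VBN is linear in VBI_i = ln(ln(visc_i + 0.8)) and the fractions sum to 1, blend VBI directly: visc = exp(exp(VBI_blend)) - 0.8
VBI_1 = ln(ln(27.3 + 0.8)) = 1.2047
VBI_2 = ln(ln(506 + 0.8)) = 1.82907
VBI_blend = 0.39 * 1.2047 + 0.61 * 1.82907 = 1.58557
visc_blend = exp(exp(1.58557)) - 0.8 = 131.1

131.1 cSt


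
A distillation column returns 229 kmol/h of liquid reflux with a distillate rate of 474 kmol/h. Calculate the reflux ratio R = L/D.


Reflux ratio definition: R = L / D (liquid returned / distillate withdrawn)
L = 229 kmol/h, D = 474 kmol/h
R = 229 / 474 = 0.4831

0.4831


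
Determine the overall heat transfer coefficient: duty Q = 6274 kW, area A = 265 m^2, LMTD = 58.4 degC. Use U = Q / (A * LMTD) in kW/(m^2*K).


From Q = U*A*LMTD, U = Q / (A * LMTD)
U = 6274 / (265 * 58.4) = 6274 / 15476 = 0.4054

0.4054 kW/(m^2*K)


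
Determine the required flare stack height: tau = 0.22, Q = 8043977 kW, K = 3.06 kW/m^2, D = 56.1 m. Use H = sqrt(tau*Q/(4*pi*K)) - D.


tau*Q/(4*pi*K) = 0.22 * 8043977 / (4 * pi * 3.06) = 46021.7
sqrt(46021.7) = 214.527
H = 214.527 - 56.1 = 158.4

158.4 m


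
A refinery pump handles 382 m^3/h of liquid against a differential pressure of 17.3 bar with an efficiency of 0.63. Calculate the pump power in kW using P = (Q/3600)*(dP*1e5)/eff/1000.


Q = 382 / 3600 = 0.106111 m^3/s
P = 0.106111 * (17.3 * 1e5) / 0.63 / 1000 = 291.4

291.4 kW


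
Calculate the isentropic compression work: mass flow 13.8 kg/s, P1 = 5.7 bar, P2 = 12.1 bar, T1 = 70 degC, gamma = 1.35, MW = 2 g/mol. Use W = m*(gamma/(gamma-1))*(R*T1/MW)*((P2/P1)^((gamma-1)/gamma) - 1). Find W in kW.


Isentropic work: W = m*(gamma/(gamma-1))*(R*T1/MW)*((P2/P1)^((gamma-1)/gamma) - 1)
T1 = 70 + 273.15 = 343.15 K
Pressure ratio = 12.1 / 5.7 = 2.12281
Exponent = (1.35 - 1)/1.35 = 0.259259
(P2/P1)^exp - 1 = 2.12281^0.259259 - 1 = 0.215499
W = 13.8 * 1.35 / 0.35 * 8.314 * 343.15 / 2 * 0.215499 = 16360

16360 kW


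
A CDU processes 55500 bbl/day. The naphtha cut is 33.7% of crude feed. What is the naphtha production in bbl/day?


Crude throughput = 55500 bbl/day
Fraction yield = 33.7%
yield = throughput * fraction / 100
yield = 55500 * 33.7 / 100 = 18703.5

18703.5 bbl/day


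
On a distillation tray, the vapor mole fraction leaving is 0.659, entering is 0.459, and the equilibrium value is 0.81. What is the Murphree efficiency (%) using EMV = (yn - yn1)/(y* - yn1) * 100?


Murphree vapor efficiency: EMV = (y_n - y_(n-1)) / (y*_n - y_(n-1)) * 100
EMV = (0.659 - 0.459) / (0.81 - 0.459) * 100 = 0.2 / 0.351 * 100 = 56.98

56.98 %


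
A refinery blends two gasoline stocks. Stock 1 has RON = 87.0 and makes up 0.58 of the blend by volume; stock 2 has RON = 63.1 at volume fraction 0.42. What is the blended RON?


Linear blending: RON_blend = sum(vi * RONi)
Contribution 1: 0.58 * 87.0 = 50.46
Contribution 2: 0.42 * 63.1 = 26.502
RON_blend = 50.46 + 26.502 = 76.962

76.962


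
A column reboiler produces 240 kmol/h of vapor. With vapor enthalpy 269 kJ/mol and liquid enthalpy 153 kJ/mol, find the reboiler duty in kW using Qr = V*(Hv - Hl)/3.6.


Qr = 240 * (269 - 153) / 3.6 = 240 * 116 / 3.6 = 7733

7733 kW


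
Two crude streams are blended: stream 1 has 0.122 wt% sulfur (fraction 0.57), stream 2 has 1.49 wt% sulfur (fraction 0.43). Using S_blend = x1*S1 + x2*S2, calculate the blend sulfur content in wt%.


Linear sulfur blending: S_blend = x1*S1 + x2*S2
Contribution 1: 0.57 * 0.122 = 0.06954 wt%
Contribution 2: 0.43 * 1.49 = 0.6407 wt%
S_blend = 0.06954 + 0.6407 = 0.71024

0.71024 wt%


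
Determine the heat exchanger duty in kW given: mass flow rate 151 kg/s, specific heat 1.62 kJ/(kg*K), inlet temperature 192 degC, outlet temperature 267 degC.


Q = m_dot * cp * delta_T
delta_T = 267 - 192 = 75 K
Q = 151 * 1.62 * 75
= 244.62 * 75
= 18346.5 kW

18346.5 kW


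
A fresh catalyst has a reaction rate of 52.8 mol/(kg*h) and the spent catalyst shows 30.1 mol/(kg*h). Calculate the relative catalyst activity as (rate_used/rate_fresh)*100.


Activity (%) = (rate_used / rate_fresh) * 100
rate_used = 30.1, rate_fresh = 52.8
= (30.1 / 52.8) * 100
= 0.5701 * 100 = 57.01

57.01 %


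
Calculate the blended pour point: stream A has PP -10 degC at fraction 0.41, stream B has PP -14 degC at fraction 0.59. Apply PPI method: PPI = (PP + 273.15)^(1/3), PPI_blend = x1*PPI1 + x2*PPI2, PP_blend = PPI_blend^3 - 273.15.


PPI_1 = (-10 + 273.15)^(1/3) = 6.408176
PPI_2 = (-14 + 273.15)^(1/3) = 6.375541
PPI_blend = 0.41 * 6.408176 + 0.59 * 6.375541 = 6.388921
PP_blend = 6.388921^3 - 273.15 = 260.785 - 273.15 = -12.36

-12.36 degC


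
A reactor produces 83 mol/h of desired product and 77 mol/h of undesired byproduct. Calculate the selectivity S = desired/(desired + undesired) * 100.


Selectivity = desired / (desired + undesired) * 100
Total products = 83 + 77 = 160 mol/h
S = 83 / 160 * 100
= 0.5188 * 100
= 51.88 %

51.88 %


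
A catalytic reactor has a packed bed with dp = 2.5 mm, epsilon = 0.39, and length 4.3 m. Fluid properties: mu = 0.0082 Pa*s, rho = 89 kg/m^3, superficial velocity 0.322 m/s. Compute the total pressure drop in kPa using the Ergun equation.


dp = 2.5 mm = 0.0025 m
Viscous term = 150*0.0082*0.322*(1-0.39)^2 / (0.0025^2*0.39^3) = 397509
Inertial term = 1.75*89*0.322^2*(1-0.39) / (0.0025*0.39^3) = 66425.6
dP/L = 397509 + 66425.6 = 463935 Pa/m
dP = 463935 * 4.3 / 1000 = 1995 kPa

1995 kPa


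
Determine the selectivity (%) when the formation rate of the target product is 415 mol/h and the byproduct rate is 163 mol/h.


Selectivity = desired / (desired + undesired) * 100
Total products = 415 + 163 = 578 mol/h
S = 415 / 578 * 100
= 0.7180 * 100
= 71.80 %

71.80 %


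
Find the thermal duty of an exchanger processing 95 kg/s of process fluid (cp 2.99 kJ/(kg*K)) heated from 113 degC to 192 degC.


Q = m_dot * cp * delta_T
delta_T = 192 - 113 = 79 K
Q = 95 * 2.99 * 79
= 284.05 * 79
= 22439.95 kW

22439.95 kW


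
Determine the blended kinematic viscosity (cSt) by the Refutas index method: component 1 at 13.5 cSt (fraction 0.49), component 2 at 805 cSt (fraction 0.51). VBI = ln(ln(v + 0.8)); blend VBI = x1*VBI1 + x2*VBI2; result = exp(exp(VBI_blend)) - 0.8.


Refutas method: VBN_i = 14.534*ln(ln(visc_i + 0.8)) + 10.975, blended linearly by mass fraction; since VBN is linear in VBI_i = ln(ln(visc_i + 0.8)) and the fractions sum to 1, blend VBI directly: visc = exp(exp(VBI_blend)) - 0.8
VBI_1 = ln(ln(13.5 + 0.8)) = 0.978424
VBI_2 = ln(ln(805 + 0.8)) = 1.90089
VBI_blend = 0.49 * 0.978424 + 0.51 * 1.90089 = 1.44888
visc_blend = exp(exp(1.44888)) - 0.8 = 69.89

69.89 cSt


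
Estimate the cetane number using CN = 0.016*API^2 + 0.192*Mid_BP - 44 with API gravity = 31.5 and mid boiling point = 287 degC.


CN = 0.016 * 31.5^2 + 0.192 * 287 - 44
CN = 15.876 + 55.104 - 44 = 26.98

26.98


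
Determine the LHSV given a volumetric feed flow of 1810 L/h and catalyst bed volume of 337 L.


LHSV = volumetric feed rate / catalyst volume
= 1810 L/h / 337 L
= 5.371 h^-1

5.371 h^-1


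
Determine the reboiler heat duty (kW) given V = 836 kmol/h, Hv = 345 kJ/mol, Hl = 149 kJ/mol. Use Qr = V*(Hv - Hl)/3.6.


Qr = 836 * (345 - 149) / 3.6 = 836 * 196 / 3.6 = 45520

45520 kW


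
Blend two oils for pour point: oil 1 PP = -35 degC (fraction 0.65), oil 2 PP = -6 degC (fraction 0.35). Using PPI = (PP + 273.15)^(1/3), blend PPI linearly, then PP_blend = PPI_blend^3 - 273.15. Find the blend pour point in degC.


PPI_1 = (-35 + 273.15)^(1/3) = 6.198456
PPI_2 = (-6 + 273.15)^(1/3) = 6.440482
PPI_blend = 0.65 * 6.198456 + 0.35 * 6.440482 = 6.283165
PP_blend = 6.283165^3 - 273.15 = 248.0478 - 273.15 = -25.1

-25.1 degC


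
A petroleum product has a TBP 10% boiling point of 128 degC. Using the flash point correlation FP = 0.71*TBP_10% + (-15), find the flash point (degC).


FP = 0.71 * 128 + (-15) = 75.88

75.88 degC


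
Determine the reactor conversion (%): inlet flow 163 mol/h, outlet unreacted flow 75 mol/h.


X = (F_in - F_out) / F_in * 100
Moles reacted = 163 - 75 = 88
X = 88 / 163 * 100
= 0.5399 * 100
= 53.99 %

53.99 %


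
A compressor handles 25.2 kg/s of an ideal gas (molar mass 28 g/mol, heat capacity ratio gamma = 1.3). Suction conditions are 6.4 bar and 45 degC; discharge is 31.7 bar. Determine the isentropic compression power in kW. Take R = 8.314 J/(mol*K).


Isentropic work: W = m*(gamma/(gamma-1))*(R*T1/MW)*((P2/P1)^((gamma-1)/gamma) - 1)
T1 = 45 + 273.15 = 318.15 K
Pressure ratio = 31.7 / 6.4 = 4.95312
Exponent = (1.3 - 1)/1.3 = 0.230769
(P2/P1)^exp - 1 = 4.95312^0.230769 - 1 = 0.446627
W = 25.2 * 1.3 / 0.3 * 8.314 * 318.15 / 28 * 0.446627 = 4607

4607 kW


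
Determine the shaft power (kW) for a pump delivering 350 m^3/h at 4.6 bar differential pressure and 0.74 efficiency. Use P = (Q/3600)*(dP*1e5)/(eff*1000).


Q = 350 / 3600 = 0.0972222 m^3/s
P = 0.0972222 * (4.6 * 1e5) / 0.74 / 1000 = 60.44

60.44 kW


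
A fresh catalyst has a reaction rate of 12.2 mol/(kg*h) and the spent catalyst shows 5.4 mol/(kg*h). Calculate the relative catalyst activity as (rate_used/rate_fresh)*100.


Activity (%) = (rate_used / rate_fresh) * 100
rate_used = 5.4, rate_fresh = 12.2
= (5.4 / 12.2) * 100
= 0.4426 * 100 = 44.26

44.26 %


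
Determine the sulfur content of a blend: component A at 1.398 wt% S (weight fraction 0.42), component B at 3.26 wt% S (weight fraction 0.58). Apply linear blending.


Linear sulfur blending: S_blend = x1*S1 + x2*S2
Contribution 1: 0.42 * 1.398 = 0.58716 wt%
Contribution 2: 0.58 * 3.26 = 1.8908 wt%
S_blend = 0.58716 + 1.8908 = 2.47796

2.47796 wt%


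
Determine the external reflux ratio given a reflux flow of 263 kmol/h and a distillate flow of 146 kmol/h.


Reflux ratio definition: R = L / D (liquid returned / distillate withdrawn)
L = 263 kmol/h, D = 146 kmol/h
R = 263 / 146 = 1.801

1.801


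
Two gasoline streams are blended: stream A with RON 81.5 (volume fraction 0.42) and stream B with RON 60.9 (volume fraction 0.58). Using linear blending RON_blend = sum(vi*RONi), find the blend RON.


Linear blending: RON_blend = sum(vi * RONi)
Contribution 1: 0.42 * 81.5 = 34.23
Contribution 2: 0.58 * 60.9 = 35.322
RON_blend = 34.23 + 35.322 = 69.552

69.552


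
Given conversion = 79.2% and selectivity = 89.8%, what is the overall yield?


Overall yield = conversion (%) * selectivity (%) / 100
Conversion = 79.2%, Selectivity = 89.8%
Y = 79.2 * 89.8 / 100
= 71.1216 %

71.1216 %


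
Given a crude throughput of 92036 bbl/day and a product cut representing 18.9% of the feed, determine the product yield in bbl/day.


Crude throughput = 92036 bbl/day
Fraction yield = 18.9%
yield = throughput * fraction / 100
yield = 92036 * 18.9 / 100 = 17394.804

17394.804 bbl/day


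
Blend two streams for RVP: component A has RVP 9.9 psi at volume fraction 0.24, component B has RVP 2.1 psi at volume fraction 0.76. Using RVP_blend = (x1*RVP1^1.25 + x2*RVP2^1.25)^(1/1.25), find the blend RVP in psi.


Chevron index: RVP_blend = (sum xi*RVPi^1.25)^(1/1.25)
RVP^1.25 terms: 0.24 * 9.9^1.25 + 0.76 * 2.1^1.25 = 6.13586
RVP_blend = 6.13586^(1/1.25) = 4.269

4.269 psi


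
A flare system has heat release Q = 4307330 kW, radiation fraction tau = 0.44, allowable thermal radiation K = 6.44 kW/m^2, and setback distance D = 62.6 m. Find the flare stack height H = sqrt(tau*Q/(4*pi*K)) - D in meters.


tau*Q/(4*pi*K) = 0.44 * 4307330 / (4 * pi * 6.44) = 23418.8
sqrt(23418.8) = 153.032
H = 153.032 - 62.6 = 90.43

90.43 m


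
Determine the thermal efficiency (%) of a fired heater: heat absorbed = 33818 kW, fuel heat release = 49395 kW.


Furnace efficiency = Q_absorbed / Q_fuel * 100
= 33818 / 49395 * 100 = 68.46

68.46 %


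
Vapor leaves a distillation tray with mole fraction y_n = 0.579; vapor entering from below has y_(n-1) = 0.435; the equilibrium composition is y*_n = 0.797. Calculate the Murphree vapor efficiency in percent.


Murphree vapor efficiency: EMV = (y_n - y_(n-1)) / (y*_n - y_(n-1)) * 100
EMV = (0.579 - 0.435) / (0.797 - 0.435) * 100 = 0.144 / 0.362 * 100 = 39.78

39.78 %


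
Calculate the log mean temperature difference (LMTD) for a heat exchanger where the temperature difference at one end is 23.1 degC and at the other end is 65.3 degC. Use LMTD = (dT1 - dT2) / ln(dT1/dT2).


LMTD = (dT1 - dT2) / ln(dT1/dT2)
= (23.1 - 65.3) / ln(23.1 / 65.3) = -42.2 / -1.03916 = 40.61

40.61 degC


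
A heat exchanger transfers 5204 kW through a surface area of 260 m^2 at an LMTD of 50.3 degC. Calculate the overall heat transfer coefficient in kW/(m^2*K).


From Q = U*A*LMTD, U = Q / (A * LMTD)
U = 5204 / (260 * 50.3) = 5204 / 13078 = 0.3979

0.3979 kW/(m^2*K)


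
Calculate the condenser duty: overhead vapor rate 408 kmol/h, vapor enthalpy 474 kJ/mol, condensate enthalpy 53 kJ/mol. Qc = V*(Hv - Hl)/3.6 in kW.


Qc = 408 * (474 - 53) / 3.6 = 408 * 421 / 3.6 = 47710

47710 kW


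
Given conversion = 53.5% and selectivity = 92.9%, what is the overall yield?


Overall yield = conversion (%) * selectivity (%) / 100
Conversion = 53.5%, Selectivity = 92.9%
Y = 53.5 * 92.9 / 100
= 49.7015 %

49.7015 %


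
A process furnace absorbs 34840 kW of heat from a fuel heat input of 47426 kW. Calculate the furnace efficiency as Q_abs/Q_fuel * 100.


Furnace efficiency = Q_absorbed / Q_fuel * 100
= 34840 / 47426 * 100 = 73.46

73.46 %


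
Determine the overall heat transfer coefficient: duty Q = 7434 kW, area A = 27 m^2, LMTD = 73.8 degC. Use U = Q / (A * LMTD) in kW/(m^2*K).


From Q = U*A*LMTD, U = Q / (A * LMTD)
U = 7434 / (27 * 73.8) = 7434 / 1992.6 = 3.731

3.731 kW/(m^2*K)


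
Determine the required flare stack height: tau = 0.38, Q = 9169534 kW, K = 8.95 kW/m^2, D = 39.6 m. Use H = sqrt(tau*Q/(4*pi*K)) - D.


tau*Q/(4*pi*K) = 0.38 * 9169534 / (4 * pi * 8.95) = 30981.2
sqrt(30981.2) = 176.015
H = 176.015 - 39.6 = 136.4

136.4 m


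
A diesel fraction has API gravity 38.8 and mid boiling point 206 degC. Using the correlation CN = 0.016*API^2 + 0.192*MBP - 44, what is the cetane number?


CN = 0.016 * 38.8^2 + 0.192 * 206 - 44
CN = 24.08704 + 39.552 - 44 = 19.63904

19.63904


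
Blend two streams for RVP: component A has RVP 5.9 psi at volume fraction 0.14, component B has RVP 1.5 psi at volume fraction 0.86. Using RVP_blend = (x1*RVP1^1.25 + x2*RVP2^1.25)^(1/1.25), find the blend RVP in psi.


Chevron index: RVP_blend = (sum xi*RVPi^1.25)^(1/1.25)
RVP^1.25 terms: 0.14 * 5.9^1.25 + 0.86 * 1.5^1.25 = 2.71496
RVP_blend = 2.71496^(1/1.25) = 2.223

2.223 psi


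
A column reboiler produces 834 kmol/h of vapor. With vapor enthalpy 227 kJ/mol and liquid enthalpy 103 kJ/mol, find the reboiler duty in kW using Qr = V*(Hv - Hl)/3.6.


Qr = 834 * (227 - 103) / 3.6 = 834 * 124 / 3.6 = 28730

28730 kW


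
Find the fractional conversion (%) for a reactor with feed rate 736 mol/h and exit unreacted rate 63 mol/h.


X = (F_in - F_out) / F_in * 100
Moles reacted = 736 - 63 = 673
X = 673 / 736 * 100
= 0.9144 * 100
= 91.44 %

91.44 %


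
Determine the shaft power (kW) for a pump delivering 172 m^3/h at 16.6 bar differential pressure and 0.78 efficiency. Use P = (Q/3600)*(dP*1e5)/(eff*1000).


Q = 172 / 3600 = 0.0477778 m^3/s
P = 0.0477778 * (16.6 * 1e5) / 0.78 / 1000 = 101.7

101.7 kW


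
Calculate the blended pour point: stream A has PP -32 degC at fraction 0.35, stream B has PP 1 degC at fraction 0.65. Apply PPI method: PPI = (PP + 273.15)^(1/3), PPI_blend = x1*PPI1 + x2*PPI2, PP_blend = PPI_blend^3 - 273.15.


PPI_1 = (-32 + 273.15)^(1/3) = 6.224375
PPI_2 = (1 + 273.15)^(1/3) = 6.49625
PPI_blend = 0.35 * 6.224375 + 0.65 * 6.49625 = 6.401094
PP_blend = 6.401094^3 - 273.15 = 262.2785 - 273.15 = -10.87

-10.87 degC


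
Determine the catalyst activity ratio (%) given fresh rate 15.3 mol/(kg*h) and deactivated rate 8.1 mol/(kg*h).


Activity (%) = (rate_used / rate_fresh) * 100
rate_used = 8.1, rate_fresh = 15.3
= (8.1 / 15.3) * 100
= 0.5294 * 100 = 52.94

52.94 %


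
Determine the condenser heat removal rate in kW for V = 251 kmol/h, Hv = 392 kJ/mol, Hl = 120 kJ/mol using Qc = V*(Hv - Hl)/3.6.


Qc = 251 * (392 - 120) / 3.6 = 251 * 272 / 3.6 = 18960

18960 kW


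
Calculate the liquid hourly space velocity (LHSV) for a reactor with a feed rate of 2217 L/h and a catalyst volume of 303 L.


LHSV = volumetric feed rate / catalyst volume
= 2217 L/h / 303 L
= 7.317 h^-1

7.317 h^-1


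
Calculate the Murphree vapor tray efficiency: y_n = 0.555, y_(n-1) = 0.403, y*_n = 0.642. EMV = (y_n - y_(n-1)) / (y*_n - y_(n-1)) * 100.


Murphree vapor efficiency: EMV = (y_n - y_(n-1)) / (y*_n - y_(n-1)) * 100
EMV = (0.555 - 0.403) / (0.642 - 0.403) * 100 = 0.152 / 0.239 * 100 = 63.60

63.60 %


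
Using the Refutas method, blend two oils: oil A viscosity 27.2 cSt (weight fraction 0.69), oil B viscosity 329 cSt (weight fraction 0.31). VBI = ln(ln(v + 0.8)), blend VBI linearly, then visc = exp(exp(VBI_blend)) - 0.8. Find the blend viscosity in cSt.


Refutas method: VBN_i = 14.534*ln(ln(visc_i + 0.8)) + 10.975, blended linearly by mass fraction; since VBN is linear in VBI_i = ln(ln(visc_i + 0.8)) and the fractions sum to 1, blend VBI directly: visc = exp(exp(VBI_blend)) - 0.8
VBI_1 = ln(ln(27.2 + 0.8)) = 1.20363
VBI_2 = ln(ln(329 + 0.8)) = 1.7576
VBI_blend = 0.69 * 1.20363 + 0.31 * 1.7576 = 1.37536
visc_blend = exp(exp(1.37536)) - 0.8 = 51.47

51.47 cSt


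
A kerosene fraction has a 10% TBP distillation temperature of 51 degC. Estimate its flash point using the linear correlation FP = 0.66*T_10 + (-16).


FP = 0.66 * 51 + (-16) = 17.66

17.66 degC


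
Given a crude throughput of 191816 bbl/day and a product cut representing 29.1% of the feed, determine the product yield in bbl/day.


Crude throughput = 191816 bbl/day
Fraction yield = 29.1%
yield = throughput * fraction / 100
yield = 191816 * 29.1 / 100 = 55818.456

55818.456 bbl/day


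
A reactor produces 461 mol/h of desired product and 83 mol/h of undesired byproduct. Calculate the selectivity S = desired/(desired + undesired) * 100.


Selectivity = desired / (desired + undesired) * 100
Total products = 461 + 83 = 544 mol/h
S = 461 / 544 * 100
= 0.8474 * 100
= 84.74 %

84.74 %


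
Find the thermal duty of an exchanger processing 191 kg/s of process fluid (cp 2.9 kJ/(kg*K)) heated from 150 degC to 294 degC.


Q = m_dot * cp * delta_T
delta_T = 294 - 150 = 144 K
Q = 191 * 2.9 * 144
= 553.9 * 144
= 79761.6 kW

79761.6 kW


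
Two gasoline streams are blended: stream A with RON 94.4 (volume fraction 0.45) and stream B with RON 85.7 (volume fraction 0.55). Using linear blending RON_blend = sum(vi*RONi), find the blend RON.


Linear blending: RON_blend = sum(vi * RONi)
Contribution 1: 0.45 * 94.4 = 42.48
Contribution 2: 0.55 * 85.7 = 47.135
RON_blend = 42.48 + 47.135 = 89.615

89.615


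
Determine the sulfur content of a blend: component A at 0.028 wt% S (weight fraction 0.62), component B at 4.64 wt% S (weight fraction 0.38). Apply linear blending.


Linear sulfur blending: S_blend = x1*S1 + x2*S2
Contribution 1: 0.62 * 0.028 = 0.01736 wt%
Contribution 2: 0.38 * 4.64 = 1.7632 wt%
S_blend = 0.01736 + 1.7632 = 1.78056

1.78056 wt%


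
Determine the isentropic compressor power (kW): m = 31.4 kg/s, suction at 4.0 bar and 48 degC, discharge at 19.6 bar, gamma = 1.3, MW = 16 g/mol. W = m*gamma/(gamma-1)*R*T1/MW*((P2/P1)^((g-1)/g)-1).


Isentropic work: W = m*(gamma/(gamma-1))*(R*T1/MW)*((P2/P1)^((gamma-1)/gamma) - 1)
T1 = 48 + 273.15 = 321.15 K
Pressure ratio = 19.6 / 4.0 = 4.9
Exponent = (1.3 - 1)/1.3 = 0.230769
(P2/P1)^exp - 1 = 4.9^0.230769 - 1 = 0.443032
W = 31.4 * 1.3 / 0.3 * 8.314 * 321.15 / 16 * 0.443032 = 10060

10060 kW


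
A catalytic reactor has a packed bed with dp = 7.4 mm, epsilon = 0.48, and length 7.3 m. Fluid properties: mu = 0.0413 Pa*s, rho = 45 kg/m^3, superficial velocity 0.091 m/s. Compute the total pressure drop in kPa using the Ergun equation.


dp = 7.4 mm = 0.0074 m
Viscous term = 150*0.0413*0.091*(1-0.48)^2 / (0.0074^2*0.48^3) = 25171.1
Inertial term = 1.75*45*0.091^2*(1-0.48) / (0.0074*0.48^3) = 414.363
dP/L = 25171.1 + 414.363 = 25585.5 Pa/m
dP = 25585.5 * 7.3 / 1000 = 186.8 kPa

186.8 kPa


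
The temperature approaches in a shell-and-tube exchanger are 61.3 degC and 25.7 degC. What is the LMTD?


LMTD = (dT1 - dT2) / ln(dT1/dT2)
= (61.3 - 25.7) / ln(61.3 / 25.7) = 35.6 / 0.869289 = 40.95

40.95 degC


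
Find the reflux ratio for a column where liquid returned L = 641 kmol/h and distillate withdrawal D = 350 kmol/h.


Reflux ratio definition: R = L / D (liquid returned / distillate withdrawn)
L = 641 kmol/h, D = 350 kmol/h
R = 641 / 350 = 1.831

1.831


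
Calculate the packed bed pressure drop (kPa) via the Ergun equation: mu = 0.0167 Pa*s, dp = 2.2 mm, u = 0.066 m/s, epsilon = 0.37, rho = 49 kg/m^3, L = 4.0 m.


dp = 2.2 mm = 0.0022 m
Viscous term = 150*0.0167*0.066*(1-0.37)^2 / (0.0022^2*0.37^3) = 267659
Inertial term = 1.75*49*0.066^2*(1-0.37) / (0.0022*0.37^3) = 2111.71
dP/L = 267659 + 2111.71 = 269771 Pa/m
dP = 269771 * 4.0 / 1000 = 1079 kPa

1079 kPa


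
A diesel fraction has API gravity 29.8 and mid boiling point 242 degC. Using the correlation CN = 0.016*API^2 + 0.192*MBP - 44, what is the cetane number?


CN = 0.016 * 29.8^2 + 0.192 * 242 - 44
CN = 14.20864 + 46.464 - 44 = 16.67264

16.67264


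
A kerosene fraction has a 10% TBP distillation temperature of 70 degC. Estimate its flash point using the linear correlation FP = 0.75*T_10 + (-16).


FP = 0.75 * 70 + (-16) = 36.5

36.5 degC


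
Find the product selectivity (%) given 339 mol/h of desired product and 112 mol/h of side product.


Selectivity = desired / (desired + undesired) * 100
Total products = 339 + 112 = 451 mol/h
S = 339 / 451 * 100
= 0.7517 * 100
= 75.17 %

75.17 %


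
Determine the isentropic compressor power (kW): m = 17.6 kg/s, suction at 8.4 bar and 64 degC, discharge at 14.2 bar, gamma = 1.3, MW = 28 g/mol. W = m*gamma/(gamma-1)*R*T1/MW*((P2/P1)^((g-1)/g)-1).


Isentropic work: W = m*(gamma/(gamma-1))*(R*T1/MW)*((P2/P1)^((gamma-1)/gamma) - 1)
T1 = 64 + 273.15 = 337.15 K
Pressure ratio = 14.2 / 8.4 = 1.69048
Exponent = (1.3 - 1)/1.3 = 0.230769
(P2/P1)^exp - 1 = 1.69048^0.230769 - 1 = 0.128802
W = 17.6 * 1.3 / 0.3 * 8.314 * 337.15 / 28 * 0.128802 = 983.4

983.4 kW


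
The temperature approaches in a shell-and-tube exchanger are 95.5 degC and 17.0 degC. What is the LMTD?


LMTD = (dT1 - dT2) / ln(dT1/dT2)
= (95.5 - 17.0) / ln(95.5 / 17.0) = 78.5 / 1.72591 = 45.48

45.48 degC


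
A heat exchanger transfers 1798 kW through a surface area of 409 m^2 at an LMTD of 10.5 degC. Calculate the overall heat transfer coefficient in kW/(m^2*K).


From Q = U*A*LMTD, U = Q / (A * LMTD)
U = 1798 / (409 * 10.5) = 1798 / 4294.5 = 0.4187

0.4187 kW/(m^2*K)


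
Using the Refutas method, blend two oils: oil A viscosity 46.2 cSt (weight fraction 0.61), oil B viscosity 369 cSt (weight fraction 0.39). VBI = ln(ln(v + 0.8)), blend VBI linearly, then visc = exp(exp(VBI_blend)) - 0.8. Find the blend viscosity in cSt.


Refutas method: VBN_i = 14.534*ln(ln(visc_i + 0.8)) + 10.975, blended linearly by mass fraction; since VBN is linear in VBI_i = ln(ln(visc_i + 0.8)) and the fractions sum to 1, blend VBI directly: visc = exp(exp(VBI_blend)) - 0.8
VBI_1 = ln(ln(46.2 + 0.8)) = 1.34811
VBI_2 = ln(ln(369 + 0.8)) = 1.77715
VBI_blend = 0.61 * 1.34811 + 0.39 * 1.77715 = 1.51544
visc_blend = exp(exp(1.51544)) - 0.8 = 93.97

93.97 cSt


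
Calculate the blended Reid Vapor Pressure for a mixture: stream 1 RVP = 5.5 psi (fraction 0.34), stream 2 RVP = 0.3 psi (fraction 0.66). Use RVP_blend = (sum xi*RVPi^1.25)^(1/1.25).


Chevron index: RVP_blend = (sum xi*RVPi^1.25)^(1/1.25)
RVP^1.25 terms: 0.34 * 5.5^1.25 + 0.66 * 0.3^1.25 = 3.01027
RVP_blend = 3.01027^(1/1.25) = 2.415

2.415 psi


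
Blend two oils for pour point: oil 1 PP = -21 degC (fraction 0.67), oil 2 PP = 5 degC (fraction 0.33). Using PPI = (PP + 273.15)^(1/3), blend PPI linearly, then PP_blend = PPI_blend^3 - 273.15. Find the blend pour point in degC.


PPI_1 = (-21 + 273.15)^(1/3) = 6.317613
PPI_2 = (5 + 273.15)^(1/3) = 6.527693
PPI_blend = 0.67 * 6.317613 + 0.33 * 6.527693 = 6.386939
PP_blend = 6.386939^3 - 273.15 = 260.5423 - 273.15 = -12.61

-12.61 degC


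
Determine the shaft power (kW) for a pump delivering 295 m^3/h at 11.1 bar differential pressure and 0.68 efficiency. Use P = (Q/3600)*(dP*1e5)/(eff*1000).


Q = 295 / 3600 = 0.0819444 m^3/s
P = 0.0819444 * (11.1 * 1e5) / 0.68 / 1000 = 133.8

133.8 kW


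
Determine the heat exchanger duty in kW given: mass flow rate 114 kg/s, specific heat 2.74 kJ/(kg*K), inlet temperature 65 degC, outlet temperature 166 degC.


Q = m_dot * cp * delta_T
delta_T = 166 - 65 = 101 K
Q = 114 * 2.74 * 101
= 312.36 * 101
= 31548.36 kW

31548.36 kW


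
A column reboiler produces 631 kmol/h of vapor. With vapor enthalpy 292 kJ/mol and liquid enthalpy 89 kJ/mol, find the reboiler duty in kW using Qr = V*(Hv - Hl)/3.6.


Qr = 631 * (292 - 89) / 3.6 = 631 * 203 / 3.6 = 35580

35580 kW


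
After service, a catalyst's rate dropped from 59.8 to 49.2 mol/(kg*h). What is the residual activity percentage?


Activity (%) = (rate_used / rate_fresh) * 100
rate_used = 49.2, rate_fresh = 59.8
= (49.2 / 59.8) * 100
= 0.8227 * 100 = 82.27

82.27 %


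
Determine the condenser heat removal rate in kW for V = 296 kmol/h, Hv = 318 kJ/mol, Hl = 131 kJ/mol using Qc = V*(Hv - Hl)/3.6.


Qc = 296 * (318 - 131) / 3.6 = 296 * 187 / 3.6 = 15380

15380 kW


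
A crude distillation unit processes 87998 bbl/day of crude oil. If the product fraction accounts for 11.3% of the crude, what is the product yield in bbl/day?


Crude throughput = 87998 bbl/day
Fraction yield = 11.3%
yield = throughput * fraction / 100
yield = 87998 * 11.3 / 100 = 9943.774

9943.774 bbl/day


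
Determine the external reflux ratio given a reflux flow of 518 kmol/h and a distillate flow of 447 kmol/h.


Reflux ratio definition: R = L / D (liquid returned / distillate withdrawn)
L = 518 kmol/h, D = 447 kmol/h
R = 518 / 447 = 1.159

1.159


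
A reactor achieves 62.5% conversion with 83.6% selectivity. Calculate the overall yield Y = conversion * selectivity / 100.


Overall yield = conversion (%) * selectivity (%) / 100
Conversion = 62.5%, Selectivity = 83.6%
Y = 62.5 * 83.6 / 100
= 52.25 %

52.25 %


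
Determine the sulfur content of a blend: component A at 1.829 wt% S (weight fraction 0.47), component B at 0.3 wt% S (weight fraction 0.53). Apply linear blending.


Linear sulfur blending: S_blend = x1*S1 + x2*S2
Contribution 1: 0.47 * 1.829 = 0.85963 wt%
Contribution 2: 0.53 * 0.3 = 0.159 wt%
S_blend = 0.85963 + 0.159 = 1.01863

1.01863 wt%


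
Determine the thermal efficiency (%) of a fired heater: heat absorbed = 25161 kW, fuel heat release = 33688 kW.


Furnace efficiency = Q_absorbed / Q_fuel * 100
= 25161 / 33688 * 100 = 74.69

74.69 %


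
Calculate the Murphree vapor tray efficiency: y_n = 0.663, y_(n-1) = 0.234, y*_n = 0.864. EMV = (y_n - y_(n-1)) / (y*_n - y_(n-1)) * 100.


Murphree vapor efficiency: EMV = (y_n - y_(n-1)) / (y*_n - y_(n-1)) * 100
EMV = (0.663 - 0.234) / (0.864 - 0.234) * 100 = 0.429 / 0.63 * 100 = 68.10

68.10 %


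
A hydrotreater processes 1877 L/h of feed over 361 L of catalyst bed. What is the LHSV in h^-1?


LHSV = volumetric feed rate / catalyst volume
= 1877 L/h / 361 L
= 5.199 h^-1

5.199 h^-1


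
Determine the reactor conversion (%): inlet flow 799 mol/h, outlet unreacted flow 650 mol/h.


X = (F_in - F_out) / F_in * 100
Moles reacted = 799 - 650 = 149
X = 149 / 799 * 100
= 0.1865 * 100
= 18.65 %

18.65 %


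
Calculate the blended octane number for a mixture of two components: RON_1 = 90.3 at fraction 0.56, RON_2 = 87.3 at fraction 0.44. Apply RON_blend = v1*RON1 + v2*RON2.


Linear blending: RON_blend = sum(vi * RONi)
Contribution 1: 0.56 * 90.3 = 50.568
Contribution 2: 0.44 * 87.3 = 38.412
RON_blend = 50.568 + 38.412 = 88.98

88.98


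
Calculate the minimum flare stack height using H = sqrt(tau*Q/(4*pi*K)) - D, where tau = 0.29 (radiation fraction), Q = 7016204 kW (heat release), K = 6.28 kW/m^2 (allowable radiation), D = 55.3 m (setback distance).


tau*Q/(4*pi*K) = 0.29 * 7016204 / (4 * pi * 6.28) = 25782.8
sqrt(25782.8) = 160.57
H = 160.57 - 55.3 = 105.3

105.3 m


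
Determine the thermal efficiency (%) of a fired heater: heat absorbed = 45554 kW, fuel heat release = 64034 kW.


Furnace efficiency = Q_absorbed / Q_fuel * 100
= 45554 / 64034 * 100 = 71.14

71.14 %


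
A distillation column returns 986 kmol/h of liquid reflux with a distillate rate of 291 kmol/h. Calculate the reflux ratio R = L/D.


Reflux ratio definition: R = L / D (liquid returned / distillate withdrawn)
L = 986 kmol/h, D = 291 kmol/h
R = 986 / 291 = 3.388

3.388


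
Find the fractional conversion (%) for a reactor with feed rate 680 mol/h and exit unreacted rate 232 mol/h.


X = (F_in - F_out) / F_in * 100
Moles reacted = 680 - 232 = 448
X = 448 / 680 * 100
= 0.6588 * 100
= 65.88 %

65.88 %


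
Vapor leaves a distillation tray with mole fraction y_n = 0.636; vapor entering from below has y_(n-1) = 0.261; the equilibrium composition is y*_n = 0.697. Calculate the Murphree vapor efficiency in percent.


Murphree vapor efficiency: EMV = (y_n - y_(n-1)) / (y*_n - y_(n-1)) * 100
EMV = (0.636 - 0.261) / (0.697 - 0.261) * 100 = 0.375 / 0.436 * 100 = 86.01

86.01 %


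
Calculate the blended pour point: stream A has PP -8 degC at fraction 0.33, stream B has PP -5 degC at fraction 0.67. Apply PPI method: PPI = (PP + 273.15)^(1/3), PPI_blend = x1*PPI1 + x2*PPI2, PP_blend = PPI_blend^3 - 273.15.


PPI_1 = (-8 + 273.15)^(1/3) = 6.42437
PPI_2 = (-5 + 273.15)^(1/3) = 6.448508
PPI_blend = 0.33 * 6.42437 + 0.67 * 6.448508 = 6.440542
PP_blend = 6.440542^3 - 273.15 = 267.1574 - 273.15 = -5.99

-5.99 degC


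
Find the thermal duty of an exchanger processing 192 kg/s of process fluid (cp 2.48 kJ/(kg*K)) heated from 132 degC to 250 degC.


Q = m_dot * cp * delta_T
delta_T = 250 - 132 = 118 K
Q = 192 * 2.48 * 118
= 476.16 * 118
= 56186.88 kW

56186.88 kW


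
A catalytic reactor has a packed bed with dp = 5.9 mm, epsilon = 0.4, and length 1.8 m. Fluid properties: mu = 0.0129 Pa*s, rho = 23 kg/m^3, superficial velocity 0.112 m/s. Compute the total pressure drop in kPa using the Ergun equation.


dp = 5.9 mm = 0.0059 m
Viscous term = 150*0.0129*0.112*(1-0.4)^2 / (0.0059^2*0.4^3) = 35020.1
Inertial term = 1.75*23*0.112^2*(1-0.4) / (0.0059*0.4^3) = 802.271
dP/L = 35020.1 + 802.271 = 35822.4 Pa/m
dP = 35822.4 * 1.8 / 1000 = 64.48 kPa

64.48 kPa


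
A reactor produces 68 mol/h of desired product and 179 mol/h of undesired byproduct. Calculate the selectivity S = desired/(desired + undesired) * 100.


Selectivity = desired / (desired + undesired) * 100
Total products = 68 + 179 = 247 mol/h
S = 68 / 247 * 100
= 0.2753 * 100
= 27.53 %

27.53 %


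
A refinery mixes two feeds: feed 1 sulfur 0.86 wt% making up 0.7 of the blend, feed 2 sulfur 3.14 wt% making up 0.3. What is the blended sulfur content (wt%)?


Linear sulfur blending: S_blend = x1*S1 + x2*S2
Contribution 1: 0.7 * 0.86 = 0.602 wt%
Contribution 2: 0.3 * 3.14 = 0.942 wt%
S_blend = 0.602 + 0.942 = 1.544

1.544 wt%


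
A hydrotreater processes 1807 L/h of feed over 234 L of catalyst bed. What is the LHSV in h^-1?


LHSV = volumetric feed rate / catalyst volume
= 1807 L/h / 234 L
= 7.722 h^-1

7.722 h^-1


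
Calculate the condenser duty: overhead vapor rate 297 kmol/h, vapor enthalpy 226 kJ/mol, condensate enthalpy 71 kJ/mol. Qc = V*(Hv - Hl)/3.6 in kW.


Qc = 297 * (226 - 71) / 3.6 = 297 * 155 / 3.6 = 12790

12790 kW


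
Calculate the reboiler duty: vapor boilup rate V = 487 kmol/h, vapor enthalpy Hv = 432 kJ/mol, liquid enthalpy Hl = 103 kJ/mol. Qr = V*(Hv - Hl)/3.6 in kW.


Qr = 487 * (432 - 103) / 3.6 = 487 * 329 / 3.6 = 44510

44510 kW


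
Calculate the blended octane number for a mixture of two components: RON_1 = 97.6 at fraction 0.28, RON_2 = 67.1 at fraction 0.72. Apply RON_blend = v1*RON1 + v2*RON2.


Linear blending: RON_blend = sum(vi * RONi)
Contribution 1: 0.28 * 97.6 = 27.328
Contribution 2: 0.72 * 67.1 = 48.312
RON_blend = 27.328 + 48.312 = 75.64

75.64


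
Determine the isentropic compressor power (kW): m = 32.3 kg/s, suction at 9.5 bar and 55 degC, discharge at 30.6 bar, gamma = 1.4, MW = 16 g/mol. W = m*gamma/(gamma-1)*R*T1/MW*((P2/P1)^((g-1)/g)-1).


Isentropic work: W = m*(gamma/(gamma-1))*(R*T1/MW)*((P2/P1)^((gamma-1)/gamma) - 1)
T1 = 55 + 273.15 = 328.15 K
Pressure ratio = 30.6 / 9.5 = 3.22105
Exponent = (1.4 - 1)/1.4 = 0.285714
(P2/P1)^exp - 1 = 3.22105^0.285714 - 1 = 0.396825
W = 32.3 * 1.4 / 0.4 * 8.314 * 328.15 / 16 * 0.396825 = 7649

7649 kW


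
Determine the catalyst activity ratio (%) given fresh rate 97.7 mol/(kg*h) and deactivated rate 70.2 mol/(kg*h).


Activity (%) = (rate_used / rate_fresh) * 100
rate_used = 70.2, rate_fresh = 97.7
= (70.2 / 97.7) * 100
= 0.7185 * 100 = 71.85

71.85 %


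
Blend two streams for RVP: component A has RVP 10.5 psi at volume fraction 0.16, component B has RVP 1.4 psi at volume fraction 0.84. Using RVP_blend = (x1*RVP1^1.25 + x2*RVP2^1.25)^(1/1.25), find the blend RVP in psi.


Chevron index: RVP_blend = (sum xi*RVPi^1.25)^(1/1.25)
RVP^1.25 terms: 0.16 * 10.5^1.25 + 0.84 * 1.4^1.25 = 4.30338
RVP_blend = 4.30338^(1/1.25) = 3.214

3.214 psi


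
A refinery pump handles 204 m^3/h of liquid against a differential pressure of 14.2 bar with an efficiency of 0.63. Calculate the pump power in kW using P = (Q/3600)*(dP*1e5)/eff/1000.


Q = 204 / 3600 = 0.0566667 m^3/s
P = 0.0566667 * (14.2 * 1e5) / 0.63 / 1000 = 127.7

127.7 kW


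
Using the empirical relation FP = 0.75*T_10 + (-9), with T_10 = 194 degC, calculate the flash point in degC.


FP = 0.75 * 194 + (-9) = 136.5

136.5 degC


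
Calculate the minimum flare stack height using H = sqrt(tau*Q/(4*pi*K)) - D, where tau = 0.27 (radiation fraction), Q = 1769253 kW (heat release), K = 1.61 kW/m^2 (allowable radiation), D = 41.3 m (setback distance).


tau*Q/(4*pi*K) = 0.27 * 1769253 / (4 * pi * 1.61) = 23611.2
sqrt(23611.2) = 153.659
H = 153.659 - 41.3 = 112.4

112.4 m


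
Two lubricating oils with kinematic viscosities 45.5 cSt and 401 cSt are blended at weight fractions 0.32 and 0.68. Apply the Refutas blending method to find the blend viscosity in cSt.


Refutas method: VBN_i = 14.534*ln(ln(visc_i + 0.8)) + 10.975, blended linearly by mass fraction; since VBN is linear in VBI_i = ln(ln(visc_i + 0.8)) and the fractions sum to 1, blend VBI directly: visc = exp(exp(VBI_blend)) - 0.8
VBI_1 = ln(ln(45.5 + 0.8)) = 1.34421
VBI_2 = ln(ln(401 + 0.8)) = 1.79108
VBI_blend = 0.32 * 1.34421 + 0.68 * 1.79108 = 1.64808
visc_blend = exp(exp(1.64808)) - 0.8 = 179.9

179.9 cSt


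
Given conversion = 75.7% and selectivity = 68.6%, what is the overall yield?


Overall yield = conversion (%) * selectivity (%) / 100
Conversion = 75.7%, Selectivity = 68.6%
Y = 75.7 * 68.6 / 100
= 51.9302 %

51.9302 %


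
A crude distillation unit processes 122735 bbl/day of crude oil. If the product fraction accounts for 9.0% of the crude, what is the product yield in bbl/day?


Crude throughput = 122735 bbl/day
Fraction yield = 9.0%
yield = throughput * fraction / 100
yield = 122735 * 9.0 / 100 = 11046.15

11046.15 bbl/day


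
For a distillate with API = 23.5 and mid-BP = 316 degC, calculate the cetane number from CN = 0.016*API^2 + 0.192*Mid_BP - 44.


CN = 0.016 * 23.5^2 + 0.192 * 316 - 44
CN = 8.836 + 60.672 - 44 = 25.508

25.508


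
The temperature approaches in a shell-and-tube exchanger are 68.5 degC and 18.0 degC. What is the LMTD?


LMTD = (dT1 - dT2) / ln(dT1/dT2)
= (68.5 - 18.0) / ln(68.5 / 18.0) = 50.5 / 1.33646 = 37.79

37.79 degC


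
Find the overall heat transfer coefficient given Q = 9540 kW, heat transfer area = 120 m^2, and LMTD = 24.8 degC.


From Q = U*A*LMTD, U = Q / (A * LMTD)
U = 9540 / (120 * 24.8) = 9540 / 2976 = 3.206

3.206 kW/(m^2*K)


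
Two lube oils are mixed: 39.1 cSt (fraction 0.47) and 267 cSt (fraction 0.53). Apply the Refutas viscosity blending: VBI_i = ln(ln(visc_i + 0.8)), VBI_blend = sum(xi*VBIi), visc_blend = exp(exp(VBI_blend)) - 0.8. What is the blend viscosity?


Refutas method: VBN_i = 14.534*ln(ln(visc_i + 0.8)) + 10.975, blended linearly by mass fraction; since VBN is linear in VBI_i = ln(ln(visc_i + 0.8)) and the fractions sum to 1, blend VBI directly: visc = exp(exp(VBI_blend)) - 0.8
VBI_1 = ln(ln(39.1 + 0.8)) = 1.30464
VBI_2 = ln(ln(267 + 0.8)) = 1.72102
VBI_blend = 0.47 * 1.30464 + 0.53 * 1.72102 = 1.52532
visc_blend = exp(exp(1.52532)) - 0.8 = 98.35

98.35 cSt


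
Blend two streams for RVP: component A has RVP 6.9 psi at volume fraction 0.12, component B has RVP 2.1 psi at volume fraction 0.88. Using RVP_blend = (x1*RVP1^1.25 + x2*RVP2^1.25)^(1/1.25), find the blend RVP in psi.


Chevron index: RVP_blend = (sum xi*RVPi^1.25)^(1/1.25)
RVP^1.25 terms: 0.12 * 6.9^1.25 + 0.88 * 2.1^1.25 = 3.56659
RVP_blend = 3.56659^(1/1.25) = 2.766

2.766 psi


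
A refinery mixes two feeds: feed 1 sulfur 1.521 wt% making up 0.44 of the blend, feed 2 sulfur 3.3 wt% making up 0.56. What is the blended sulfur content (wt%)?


Linear sulfur blending: S_blend = x1*S1 + x2*S2
Contribution 1: 0.44 * 1.521 = 0.66924 wt%
Contribution 2: 0.56 * 3.3 = 1.848 wt%
S_blend = 0.66924 + 1.848 = 2.51724

2.51724 wt%


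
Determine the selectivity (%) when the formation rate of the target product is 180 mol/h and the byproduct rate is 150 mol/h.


Selectivity = desired / (desired + undesired) * 100
Total products = 180 + 150 = 330 mol/h
S = 180 / 330 * 100
= 0.5455 * 100
= 54.55 %

54.55 %


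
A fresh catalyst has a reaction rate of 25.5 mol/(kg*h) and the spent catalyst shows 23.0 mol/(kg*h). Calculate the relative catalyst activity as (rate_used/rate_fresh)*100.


Activity (%) = (rate_used / rate_fresh) * 100
rate_used = 23.0, rate_fresh = 25.5
= (23.0 / 25.5) * 100
= 0.9020 * 100 = 90.20

90.20 %


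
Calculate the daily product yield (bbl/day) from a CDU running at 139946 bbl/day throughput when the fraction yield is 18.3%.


Crude throughput = 139946 bbl/day
Fraction yield = 18.3%
yield = throughput * fraction / 100
yield = 139946 * 18.3 / 100 = 25610.118

25610.118 bbl/day


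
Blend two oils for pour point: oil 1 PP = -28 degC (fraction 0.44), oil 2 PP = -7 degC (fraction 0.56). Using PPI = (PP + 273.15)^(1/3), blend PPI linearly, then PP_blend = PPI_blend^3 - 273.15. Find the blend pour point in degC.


PPI_1 = (-28 + 273.15)^(1/3) = 6.258601
PPI_2 = (-7 + 273.15)^(1/3) = 6.432436
PPI_blend = 0.44 * 6.258601 + 0.56 * 6.432436 = 6.355949
PP_blend = 6.355949^3 - 273.15 = 256.7682 - 273.15 = -16.38

-16.38 degC


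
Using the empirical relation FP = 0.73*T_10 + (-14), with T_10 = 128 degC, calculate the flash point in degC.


FP = 0.73 * 128 + (-14) = 79.44

79.44 degC


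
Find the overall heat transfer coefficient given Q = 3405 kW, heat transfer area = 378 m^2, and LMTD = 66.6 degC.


From Q = U*A*LMTD, U = Q / (A * LMTD)
U = 3405 / (378 * 66.6) = 3405 / 25174.8 = 0.1353

0.1353 kW/(m^2*K)


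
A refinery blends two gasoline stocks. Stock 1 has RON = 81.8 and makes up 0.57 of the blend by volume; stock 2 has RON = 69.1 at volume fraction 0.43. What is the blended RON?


Linear blending: RON_blend = sum(vi * RONi)
Contribution 1: 0.57 * 81.8 = 46.626
Contribution 2: 0.43 * 69.1 = 29.713
RON_blend = 46.626 + 29.713 = 76.339

76.339
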